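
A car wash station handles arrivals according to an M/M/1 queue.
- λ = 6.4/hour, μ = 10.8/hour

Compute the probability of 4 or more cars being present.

ρ = λ/μ = 6.4/10.8 = 0.5926
P(N ≥ n) = ρⁿ
P(N ≥ 4) = 0.5926^4
P(N ≥ 4) = 0.1233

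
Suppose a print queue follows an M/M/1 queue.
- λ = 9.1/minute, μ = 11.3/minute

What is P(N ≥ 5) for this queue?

ρ = λ/μ = 9.1/11.3 = 0.8053
P(N ≥ n) = ρⁿ
P(N ≥ 5) = 0.8053^5
P(N ≥ 5) = 0.3387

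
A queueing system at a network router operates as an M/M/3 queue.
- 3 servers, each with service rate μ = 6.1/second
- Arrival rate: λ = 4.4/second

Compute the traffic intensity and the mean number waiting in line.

Traffic intensity: ρ = λ/(cμ) = 4.4/(3×6.1) = 0.2404
Since ρ = 0.2404 < 1, system is stable.
Offered load a = λ/μ = cρ = 4.4/6.1 = 0.7213
P₀ = [ Σₙ₌₀^2 aⁿ/n! + a^3/(3!(1-ρ)) ]⁻¹
Σ = a^0/0! + a^1/1! + a^2/2! = 1.0000 + 0.72131 + 0.26015 = 1.9815
a^3/(3!(1-ρ)) = 0.3753/(6 × 0.7596) = 0.08235
P₀ = 1/(1.9815 + 0.08235) = 0.4845
Lq = P₀·a^3·ρ / (3!(1-ρ)²) = 0.4845 × 0.3753 × 0.2404 / (6 × 0.5769) = 0.01263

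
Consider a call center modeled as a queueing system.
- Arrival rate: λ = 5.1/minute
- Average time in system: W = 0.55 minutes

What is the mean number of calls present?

Little's Law: L = λW
L = 5.1 × 0.55 = 2.8050 calls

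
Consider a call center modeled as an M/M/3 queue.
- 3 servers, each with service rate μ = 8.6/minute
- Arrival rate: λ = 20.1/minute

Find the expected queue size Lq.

Traffic intensity: ρ = λ/(cμ) = 20.1/(3×8.6) = 0.7791
Since ρ = 0.7791 < 1, system is stable.
Offered load a = λ/μ = cρ = 20.1/8.6 = 2.3372
P₀ = [ Σₙ₌₀^2 aⁿ/n! + a^3/(3!(1-ρ)) ]⁻¹
Σ = a^0/0! + a^1/1! + a^2/2! = 1.0000 + 2.3372 + 2.7313 = 6.0685
a^3/(3!(1-ρ)) = 12.7671/(6 × 0.22093) = 9.6313
P₀ = 1/(6.0685 + 9.6313) = 0.06370
Lq = P₀·a^3·ρ / (3!(1-ρ)²) = 0.063695 × 12.7671 × 0.77907 / (6 × 0.048810) = 2.1633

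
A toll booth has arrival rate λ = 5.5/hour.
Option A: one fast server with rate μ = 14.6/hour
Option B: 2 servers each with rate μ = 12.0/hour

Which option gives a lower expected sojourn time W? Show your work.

Option A: single server μ = 14.6 (M/M/1)
  ρ_A = 5.5/14.6 = 0.3767
  W_A = 1/(μ-λ) = 1/(14.6-5.5) = 1/9.10 = 0.1099

Option B: 2 servers μ = 12.0 (M/M/2)
  ρ_B = λ/(cμ) = 5.5/(2×12.0) = 0.2292
  Offered load a = λ/μ = cρ = 5.5/12.0 = 0.4583
  P₀ = [ Σₙ₌₀^1 aⁿ/n! + a^2/(2!(1-ρ)) ]⁻¹
  Σ = a^0/0! + a^1/1! = 1.0000 + 0.4583 = 1.4583
  a^2/(2!(1-ρ)) = 0.2101/(2 × 0.7708) = 0.1363
  P₀ = 1/(1.4583 + 0.1363) = 0.6271
  Lq = P₀·a^2·ρ / (2!(1-ρ)²) = 0.627119 × 0.210069 × 0.229167 / (2 × 0.594184) = 0.02540
  Wq_B = Lq/λ = 0.025405/5.5 = 0.004619
  W_B = Wq_B + 1/μ = 0.004619 + 0.08333 = 0.08795

Since W_B = 0.08795 < W_A = 0.1099, Option B (multiple servers) has the shorter time in system.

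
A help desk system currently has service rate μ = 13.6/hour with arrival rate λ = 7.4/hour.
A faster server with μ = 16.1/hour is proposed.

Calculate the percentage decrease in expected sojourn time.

System 1: ρ₁ = 7.4/13.6 = 0.5441, W₁ = 1/(13.6-7.4) = 0.16129
System 2: ρ₂ = 7.4/16.1 = 0.4596, W₂ = 1/(16.1-7.4) = 0.11494
Improvement: (W₁-W₂)/W₁ = (0.16129-0.11494)/0.16129 = 28.74%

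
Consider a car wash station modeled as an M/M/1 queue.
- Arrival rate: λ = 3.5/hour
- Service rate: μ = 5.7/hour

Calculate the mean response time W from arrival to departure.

First, compute utilization: ρ = λ/μ = 3.5/5.7 = 0.6140
For M/M/1: W = 1/(μ-λ)
W = 1/(5.7-3.5) = 1/2.20
W = 0.4545 hours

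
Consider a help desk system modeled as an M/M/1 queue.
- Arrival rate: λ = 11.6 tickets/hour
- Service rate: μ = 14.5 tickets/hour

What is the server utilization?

Server utilization: ρ = λ/μ
ρ = 11.6/14.5 = 0.8000
The server is busy 80.00% of the time.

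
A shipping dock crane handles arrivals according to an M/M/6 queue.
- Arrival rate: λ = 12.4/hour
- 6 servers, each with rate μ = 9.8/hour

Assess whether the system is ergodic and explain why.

Stability requires ρ = λ/(cμ) < 1
ρ = 12.4/(6 × 9.8) = 12.4/58.80 = 0.2109
Since 0.2109 < 1, the system is STABLE.
The servers are busy 21.09% of the time.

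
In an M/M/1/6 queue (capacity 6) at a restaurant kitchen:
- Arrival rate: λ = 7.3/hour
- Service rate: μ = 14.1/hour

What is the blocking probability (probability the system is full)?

ρ = λ/μ = 7.3/14.1 = 0.51773
P₀ = (1-ρ)/(1-ρ^(K+1)) = (1-0.51773)/(1-0.51773^7) = 0.48227/0.99003 = 0.4871
P_K = P₀×ρ^K = 0.48713 × 0.51773^6 = 0.48713 × 0.019258 = 0.009381
Blocking probability = 0.94%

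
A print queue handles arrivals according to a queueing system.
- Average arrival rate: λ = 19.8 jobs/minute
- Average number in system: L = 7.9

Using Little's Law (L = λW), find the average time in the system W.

Little's Law: L = λW, so W = L/λ
W = 7.9/19.8 = 0.3990 minutes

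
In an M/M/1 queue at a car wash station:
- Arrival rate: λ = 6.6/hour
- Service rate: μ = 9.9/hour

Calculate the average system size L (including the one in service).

ρ = λ/μ = 6.6/9.9 = 0.6667
For M/M/1: L = λ/(μ-λ)
L = 6.6/(9.9-6.6) = 6.6/3.30
L = 2.0000 cars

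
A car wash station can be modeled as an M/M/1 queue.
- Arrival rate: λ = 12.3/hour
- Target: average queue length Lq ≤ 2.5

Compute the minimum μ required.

For M/M/1: Lq = λ²/(μ(μ-λ))
Need Lq ≤ 2.5, i.e. μ(μ-λ) ≥ λ²/2.5
μ² - 12.3μ - 151.29/2.5 ≥ 0  →  μ² - 12.3μ - 60.5160 ≥ 0
Quadratic formula (positive root): μ = [λ + √(λ² + 4×60.5160)]/2
Discriminant: 151.29 + 4×60.5160 = 393.3540, √393.3540 = 19.8332
μ ≥ (12.3 + 19.8332)/2 = 16.0666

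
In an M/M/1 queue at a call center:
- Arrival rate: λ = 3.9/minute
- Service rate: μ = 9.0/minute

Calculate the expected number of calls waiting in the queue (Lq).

ρ = λ/μ = 3.9/9.0 = 0.4333
For M/M/1: Lq = λ²/(μ(μ-λ))
Lq = 15.21/(9.0 × 5.10)
Lq = 0.3314 calls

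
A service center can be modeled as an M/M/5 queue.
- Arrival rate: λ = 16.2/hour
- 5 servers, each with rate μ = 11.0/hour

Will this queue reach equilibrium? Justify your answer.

Stability requires ρ = λ/(cμ) < 1
ρ = 16.2/(5 × 11.0) = 16.2/55.00 = 0.2945
Since 0.2945 < 1, the system is STABLE.
The servers are busy 29.45% of the time.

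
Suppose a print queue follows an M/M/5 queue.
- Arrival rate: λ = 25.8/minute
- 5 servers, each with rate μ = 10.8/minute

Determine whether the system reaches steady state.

Stability requires ρ = λ/(cμ) < 1
ρ = 25.8/(5 × 10.8) = 25.8/54.00 = 0.4778
Since 0.4778 < 1, the system is STABLE.
The servers are busy 47.78% of the time.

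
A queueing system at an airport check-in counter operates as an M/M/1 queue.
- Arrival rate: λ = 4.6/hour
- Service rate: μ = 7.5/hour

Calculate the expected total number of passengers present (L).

ρ = λ/μ = 4.6/7.5 = 0.6133
For M/M/1: L = λ/(μ-λ)
L = 4.6/(7.5-4.6) = 4.6/2.90
L = 1.5862 passengers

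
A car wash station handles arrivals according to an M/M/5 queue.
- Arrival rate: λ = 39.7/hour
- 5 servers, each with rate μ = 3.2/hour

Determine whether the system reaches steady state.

Stability requires ρ = λ/(cμ) < 1
ρ = 39.7/(5 × 3.2) = 39.7/16.00 = 2.4813
Since 2.4813 ≥ 1, the system is UNSTABLE.
Need c > λ/μ = 39.7/3.2 = 12.41.
Minimum servers needed: c = 13.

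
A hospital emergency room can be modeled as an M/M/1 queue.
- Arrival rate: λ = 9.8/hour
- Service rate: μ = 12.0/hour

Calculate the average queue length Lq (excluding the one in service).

ρ = λ/μ = 9.8/12.0 = 0.8167
For M/M/1: Lq = λ²/(μ(μ-λ))
Lq = 96.04/(12.0 × 2.20)
Lq = 3.6379 patients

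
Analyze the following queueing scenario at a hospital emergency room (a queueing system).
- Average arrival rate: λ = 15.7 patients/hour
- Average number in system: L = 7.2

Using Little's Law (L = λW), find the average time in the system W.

Little's Law: L = λW, so W = L/λ
W = 7.2/15.7 = 0.4586 hours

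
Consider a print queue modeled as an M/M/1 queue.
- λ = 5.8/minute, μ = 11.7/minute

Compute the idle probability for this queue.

ρ = λ/μ = 5.8/11.7 = 0.4957
P(0) = 1 - ρ = 1 - 0.4957 = 0.5043
The server is idle 50.43% of the time.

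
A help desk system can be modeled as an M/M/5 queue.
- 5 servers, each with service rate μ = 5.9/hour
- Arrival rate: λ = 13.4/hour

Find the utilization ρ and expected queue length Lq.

Traffic intensity: ρ = λ/(cμ) = 13.4/(5×5.9) = 0.4542
Since ρ = 0.4542 < 1, system is stable.
Offered load a = λ/μ = cρ = 13.4/5.9 = 2.2712
P₀ = [ Σₙ₌₀^4 aⁿ/n! + a^5/(5!(1-ρ)) ]⁻¹
Σ = a^0/0! + a^1/1! + a^2/2! + a^3/3! + a^4/4! = 1.0000 + 2.2712 + 2.5791 + 1.9526 + 1.1087 = 8.9116
a^5/(5!(1-ρ)) = 60.4316/(120 × 0.5458) = 0.9227
P₀ = 1/(8.9116 + 0.9227) = 0.1017
Lq = P₀·a^5·ρ / (5!(1-ρ)²) = 0.1017 × 60.4316 × 0.4542 / (120 × 0.2979) = 0.07809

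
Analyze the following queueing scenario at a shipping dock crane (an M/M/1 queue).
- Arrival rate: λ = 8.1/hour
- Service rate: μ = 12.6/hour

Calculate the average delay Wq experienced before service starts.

First, compute utilization: ρ = λ/μ = 8.1/12.6 = 0.6429
For M/M/1: Wq = λ/(μ(μ-λ))
Wq = 8.1/(12.6 × (12.6-8.1))
Wq = 8.1/(12.6 × 4.50)
Wq = 0.1429 hours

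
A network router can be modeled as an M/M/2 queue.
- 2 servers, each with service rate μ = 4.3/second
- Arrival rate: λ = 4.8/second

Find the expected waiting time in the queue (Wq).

Traffic intensity: ρ = λ/(cμ) = 4.8/(2×4.3) = 0.5581
Since ρ = 0.5581 < 1, system is stable.
Offered load a = λ/μ = cρ = 4.8/4.3 = 1.1163
P₀ = [ Σₙ₌₀^1 aⁿ/n! + a^2/(2!(1-ρ)) ]⁻¹
Σ = a^0/0! + a^1/1! = 1.0000 + 1.1163 = 2.1163
a^2/(2!(1-ρ)) = 1.24608/(2 × 0.441860) = 1.4100
P₀ = 1/(2.1163 + 1.4100) = 0.2836
Lq = P₀·a^2·ρ / (2!(1-ρ)²) = 0.28358 × 1.2461 × 0.55814 / (2 × 0.19524) = 0.5051
Wq = Lq/λ = 0.5051/4.8 = 0.1052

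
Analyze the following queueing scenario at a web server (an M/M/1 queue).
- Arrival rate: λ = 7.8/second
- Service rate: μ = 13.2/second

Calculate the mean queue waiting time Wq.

First, compute utilization: ρ = λ/μ = 7.8/13.2 = 0.5909
For M/M/1: Wq = λ/(μ(μ-λ))
Wq = 7.8/(13.2 × (13.2-7.8))
Wq = 7.8/(13.2 × 5.40)
Wq = 0.1094 seconds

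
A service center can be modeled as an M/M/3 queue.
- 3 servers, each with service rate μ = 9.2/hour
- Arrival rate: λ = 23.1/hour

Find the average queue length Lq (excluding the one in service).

Traffic intensity: ρ = λ/(cμ) = 23.1/(3×9.2) = 0.8370
Since ρ = 0.8370 < 1, system is stable.
Offered load a = λ/μ = cρ = 23.1/9.2 = 2.5109
P₀ = [ Σₙ₌₀^2 aⁿ/n! + a^3/(3!(1-ρ)) ]⁻¹
Σ = a^0/0! + a^1/1! + a^2/2! = 1.0000 + 2.5109 + 3.1522 = 6.6631
a^3/(3!(1-ρ)) = 15.8297/(6 × 0.163043) = 16.1815
P₀ = 1/(6.6631 + 16.1815) = 0.04377
Lq = P₀·a^3·ρ / (3!(1-ρ)²) = 0.043774 × 15.8297 × 0.83696 / (6 × 0.026583) = 3.6361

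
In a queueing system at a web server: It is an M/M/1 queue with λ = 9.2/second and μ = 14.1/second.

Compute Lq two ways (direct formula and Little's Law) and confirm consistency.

Method 1 (direct): Lq = λ²/(μ(μ-λ)) = 84.64/(14.1 × 4.90) = 1.2251

Method 2 (Little's Law):
W = 1/(μ-λ) = 1/4.90 = 0.20408
Wq = W - 1/μ = 0.20408 - 0.070922 = 0.13316
Lq = λWq = 9.2 × 0.13316 = 1.2251 ✔ (matches Method 1)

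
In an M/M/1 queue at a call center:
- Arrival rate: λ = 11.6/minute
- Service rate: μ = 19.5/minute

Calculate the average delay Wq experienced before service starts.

First, compute utilization: ρ = λ/μ = 11.6/19.5 = 0.5949
For M/M/1: Wq = λ/(μ(μ-λ))
Wq = 11.6/(19.5 × (19.5-11.6))
Wq = 11.6/(19.5 × 7.90)
Wq = 0.07530 minutes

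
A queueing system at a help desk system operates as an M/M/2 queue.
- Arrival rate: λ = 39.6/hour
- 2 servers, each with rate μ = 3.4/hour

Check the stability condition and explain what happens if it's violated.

Stability requires ρ = λ/(cμ) < 1
ρ = 39.6/(2 × 3.4) = 39.6/6.80 = 5.8235
Since 5.8235 ≥ 1, the system is UNSTABLE.
Need c > λ/μ = 39.6/3.4 = 11.65.
Minimum servers needed: c = 12.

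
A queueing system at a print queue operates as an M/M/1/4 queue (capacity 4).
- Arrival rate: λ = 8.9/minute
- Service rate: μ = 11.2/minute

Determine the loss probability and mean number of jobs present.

ρ = λ/μ = 8.9/11.2 = 0.79464
P₀ = (1-ρ)/(1-ρ^(K+1)) = (1-0.79464)/(1-0.79464^5) = 0.2054/0.6832 = 0.3006
P_K = P₀×ρ^K = 0.30061 × 0.79464^4 = 0.30061 × 0.39873 = 0.1199
Blocking probability P_4 = 0.1199 (11.99%)
L = ρ[1 - (K+1)ρ^K + Kρ^(K+1)] / [(1-ρ)(1-ρ^(K+1))]
L = 0.79464 × (1 - 5×0.398733 + 4×0.316849) / ((1 - 0.79464) × (1 - 0.316849)) = 1.5505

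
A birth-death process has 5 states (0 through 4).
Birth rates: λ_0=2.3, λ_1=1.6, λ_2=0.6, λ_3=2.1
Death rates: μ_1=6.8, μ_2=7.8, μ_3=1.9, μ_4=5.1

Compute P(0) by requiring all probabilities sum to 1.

Ratios P(n)/P(0) = (λ₀···λₙ₋₁)/(μ₁···μₙ):
P(1)/P(0) = (2.3)/(6.8) = 0.33824
P(2)/P(0) = (2.3×1.6)/(6.8×7.8) = 0.069382
P(3)/P(0) = (2.3×1.6×0.6)/(6.8×7.8×1.9) = 0.021910
P(4)/P(0) = (2.3×1.6×0.6×2.1)/(6.8×7.8×1.9×5.1) = 0.0090218

Normalization: ∑ P(n) = 1
P(0) × (1.0000 + 0.33824 + 0.069382 + 0.021910 + 0.0090218) = 1
P(0) × 1.43855 = 1
P(0) = 1/1.43855 = 0.6951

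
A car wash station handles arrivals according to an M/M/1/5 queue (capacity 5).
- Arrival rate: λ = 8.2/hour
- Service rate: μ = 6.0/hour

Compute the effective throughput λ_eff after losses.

ρ = λ/μ = 8.2/6.0 = 1.3667
P₀ = (1-ρ)/(1-ρ^(K+1)) = (1-1.3667)/(1-1.3667^6) = -0.3667/-5.5169 = 0.06647
P_K = P₀×ρ^K = 0.06647 × 1.3667^5 = 0.06647 × 4.7683 = 0.3169
λ_eff = λ(1-P_K) = 8.2 × (1 - 0.31693) = 8.2 × 0.68307 = 5.6012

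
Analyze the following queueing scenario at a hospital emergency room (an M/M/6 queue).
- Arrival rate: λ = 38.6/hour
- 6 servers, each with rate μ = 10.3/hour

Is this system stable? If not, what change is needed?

Stability requires ρ = λ/(cμ) < 1
ρ = 38.6/(6 × 10.3) = 38.6/61.80 = 0.6246
Since 0.6246 < 1, the system is STABLE.
The servers are busy 62.46% of the time.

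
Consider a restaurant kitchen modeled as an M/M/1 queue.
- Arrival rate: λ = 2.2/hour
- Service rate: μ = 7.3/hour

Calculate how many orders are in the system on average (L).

ρ = λ/μ = 2.2/7.3 = 0.3014
For M/M/1: L = λ/(μ-λ)
L = 2.2/(7.3-2.2) = 2.2/5.10
L = 0.4314 orders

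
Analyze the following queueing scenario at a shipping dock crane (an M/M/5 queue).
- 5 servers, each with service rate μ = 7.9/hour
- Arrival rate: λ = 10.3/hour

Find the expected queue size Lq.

Traffic intensity: ρ = λ/(cμ) = 10.3/(5×7.9) = 0.2608
Since ρ = 0.2608 < 1, system is stable.
Offered load a = λ/μ = cρ = 10.3/7.9 = 1.3038
P₀ = [ Σₙ₌₀^4 aⁿ/n! + a^5/(5!(1-ρ)) ]⁻¹
Σ = a^0/0! + a^1/1! + a^2/2! + a^3/3! + a^4/4! = 1.0000 + 1.3038 + 0.8499 + 0.3694 + 0.1204 = 3.6435
a^5/(5!(1-ρ)) = 3.7675/(120 × 0.7392) = 0.04247
P₀ = 1/(3.6435 + 0.04247) = 0.2713
Lq = P₀·a^5·ρ / (5!(1-ρ)²) = 0.27130 × 3.7675 × 0.26076 / (120 × 0.54648) = 0.004064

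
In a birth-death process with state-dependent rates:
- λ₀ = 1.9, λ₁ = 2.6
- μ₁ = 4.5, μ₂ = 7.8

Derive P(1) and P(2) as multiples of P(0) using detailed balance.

Balance equations:
State 0: λ₀P₀ = μ₁P₁ → P₁ = (λ₀/μ₁)P₀ = (1.9/4.5)P₀ = 0.4222P₀
State 1: P₂ = (λ₀λ₁)/(μ₁μ₂)P₀ = (1.9×2.6)/(4.5×7.8)P₀ = 0.1407P₀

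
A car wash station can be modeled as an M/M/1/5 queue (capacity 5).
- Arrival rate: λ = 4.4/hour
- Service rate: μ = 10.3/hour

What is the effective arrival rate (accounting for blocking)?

ρ = λ/μ = 4.4/10.3 = 0.427184
P₀ = (1-ρ)/(1-ρ^(K+1)) = (1-0.427184)/(1-0.427184^6) = 0.5728/0.9939 = 0.5763
P_K = P₀×ρ^K = 0.57632 × 0.427184^5 = 0.57632 × 0.014226 = 0.008199
λ_eff = λ(1-P_K) = 4.4 × (1 - 0.008199) = 4.4 × 0.9918 = 4.3639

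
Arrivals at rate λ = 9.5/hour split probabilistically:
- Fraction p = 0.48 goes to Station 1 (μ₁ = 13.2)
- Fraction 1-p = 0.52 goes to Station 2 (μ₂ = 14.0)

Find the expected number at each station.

Effective rates: λ₁ = 9.5×0.48 = 4.56, λ₂ = 9.5×0.52 = 4.94
Station 1: ρ₁ = 4.56/13.2 = 0.34545, L₁ = ρ₁/(1-ρ₁) = 0.34545/(1-0.34545) = 0.5278
Station 2: ρ₂ = 4.94/14.0 = 0.35286, L₂ = ρ₂/(1-ρ₂) = 0.35286/(1-0.35286) = 0.5453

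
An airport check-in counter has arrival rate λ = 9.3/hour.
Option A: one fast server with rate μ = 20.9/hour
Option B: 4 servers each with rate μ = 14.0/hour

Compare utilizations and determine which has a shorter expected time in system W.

Option A: single server μ = 20.9 (M/M/1)
  ρ_A = 9.3/20.9 = 0.4450
  W_A = 1/(μ-λ) = 1/(20.9-9.3) = 1/11.60 = 0.08621

Option B: 4 servers μ = 14.0 (M/M/4)
  ρ_B = λ/(cμ) = 9.3/(4×14.0) = 0.1661
  Offered load a = λ/μ = cρ = 9.3/14.0 = 0.6643
  P₀ = [ Σₙ₌₀^3 aⁿ/n! + a^4/(4!(1-ρ)) ]⁻¹
  Σ = a^0/0! + a^1/1! + a^2/2! + a^3/3! = 1.0000 + 0.6643 + 0.2206 + 0.04886 = 1.9338
  a^4/(4!(1-ρ)) = 0.19472/(24 × 0.83393) = 0.009729
  P₀ = 1/(1.9338 + 0.009729) = 0.5145
  Lq = P₀·a^4·ρ / (4!(1-ρ)²) = 0.51453 × 0.19472 × 0.16607 / (24 × 0.69544) = 0.0009969
  Wq_B = Lq/λ = 0.0009969/9.3 = 0.0001072
  W_B = Wq_B + 1/μ = 0.0001072 + 0.07143 = 0.07154

Since W_B = 0.07154 < W_A = 0.08621, Option B (multiple servers) has the shorter time in system.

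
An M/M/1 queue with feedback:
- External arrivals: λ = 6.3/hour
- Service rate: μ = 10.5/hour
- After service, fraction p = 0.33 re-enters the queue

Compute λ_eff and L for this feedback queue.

Effective arrival rate: λ_eff = λ/(1-p) = 6.3/(1-0.33) = 6.3/0.67 = 9.402985
ρ = λ_eff/μ = 9.402985/10.5 = 0.895522
L = ρ/(1-ρ) = 0.895522/(1-0.895522) = 8.5714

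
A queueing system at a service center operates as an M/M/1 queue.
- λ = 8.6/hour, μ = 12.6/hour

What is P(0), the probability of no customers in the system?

ρ = λ/μ = 8.6/12.6 = 0.6825
P(0) = 1 - ρ = 1 - 0.6825 = 0.3175
The server is idle 31.75% of the time.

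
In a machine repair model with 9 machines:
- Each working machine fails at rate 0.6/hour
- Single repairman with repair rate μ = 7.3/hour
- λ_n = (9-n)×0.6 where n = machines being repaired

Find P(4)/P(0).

P(4)/P(0) = ∏_{i=0}^{4-1} λ_i/μ_{i+1}
= (9-0)×0.6/7.3 × (9-1)×0.6/7.3 × (9-2)×0.6/7.3 × (9-3)×0.6/7.3
= 0.1380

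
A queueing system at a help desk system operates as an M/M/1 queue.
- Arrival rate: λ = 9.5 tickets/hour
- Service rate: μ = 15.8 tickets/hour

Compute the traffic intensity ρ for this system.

Server utilization: ρ = λ/μ
ρ = 9.5/15.8 = 0.6013
The server is busy 60.13% of the time.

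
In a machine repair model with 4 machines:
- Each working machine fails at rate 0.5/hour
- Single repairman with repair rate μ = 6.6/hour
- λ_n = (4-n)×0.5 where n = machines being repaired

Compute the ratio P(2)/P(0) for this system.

P(2)/P(0) = ∏_{i=0}^{2-1} λ_i/μ_{i+1}
= (4-0)×0.5/6.6 × (4-1)×0.5/6.6
= 0.06887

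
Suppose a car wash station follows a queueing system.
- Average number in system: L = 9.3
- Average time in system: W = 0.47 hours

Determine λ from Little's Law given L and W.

Little's Law: L = λW, so λ = L/W
λ = 9.3/0.47 = 19.7872 cars/hour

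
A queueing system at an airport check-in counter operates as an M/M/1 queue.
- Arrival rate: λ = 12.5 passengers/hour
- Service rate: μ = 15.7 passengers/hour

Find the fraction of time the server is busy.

Server utilization: ρ = λ/μ
ρ = 12.5/15.7 = 0.7962
The server is busy 79.62% of the time.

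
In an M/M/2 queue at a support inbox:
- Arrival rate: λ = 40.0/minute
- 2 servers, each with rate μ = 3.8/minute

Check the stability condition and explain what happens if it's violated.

Stability requires ρ = λ/(cμ) < 1
ρ = 40.0/(2 × 3.8) = 40.0/7.60 = 5.2632
Since 5.2632 ≥ 1, the system is UNSTABLE.
Need c > λ/μ = 40.0/3.8 = 10.53.
Minimum servers needed: c = 11.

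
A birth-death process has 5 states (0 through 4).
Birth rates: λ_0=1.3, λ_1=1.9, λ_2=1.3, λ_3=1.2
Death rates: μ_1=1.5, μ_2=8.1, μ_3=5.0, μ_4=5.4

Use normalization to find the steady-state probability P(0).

Ratios P(n)/P(0) = (λ₀···λₙ₋₁)/(μ₁···μₙ):
P(1)/P(0) = (1.3)/(1.5) = 0.8667
P(2)/P(0) = (1.3×1.9)/(1.5×8.1) = 0.2033
P(3)/P(0) = (1.3×1.9×1.3)/(1.5×8.1×5.0) = 0.05286
P(4)/P(0) = (1.3×1.9×1.3×1.2)/(1.5×8.1×5.0×5.4) = 0.01175

Normalization: ∑ P(n) = 1
P(0) × (1.0000 + 0.8667 + 0.2033 + 0.05286 + 0.01175) = 1
P(0) × 2.1346 = 1
P(0) = 1/2.1346 = 0.4685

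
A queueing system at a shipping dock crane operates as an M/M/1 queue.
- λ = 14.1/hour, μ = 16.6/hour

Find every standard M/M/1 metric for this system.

Step 1: ρ = λ/μ = 14.1/16.6 = 0.8494
Step 2: L = λ/(μ-λ) = 14.1/2.50 = 5.6400
Step 3: Lq = λ²/(μ(μ-λ)) = 198.81/(16.6×2.50) = 4.7906
Step 4: W = 1/(μ-λ) = 1/2.50 = 0.4000
Step 5: Wq = λ/(μ(μ-λ)) = 14.1/(16.6×2.50) = 0.3398
Step 6: P(0) = 1-ρ = 0.1506
Verify: L = λW = 14.1×0.4000 = 5.6400 ✔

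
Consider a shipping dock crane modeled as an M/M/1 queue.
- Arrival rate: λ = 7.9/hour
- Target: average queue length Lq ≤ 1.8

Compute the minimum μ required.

For M/M/1: Lq = λ²/(μ(μ-λ))
Need Lq ≤ 1.8, i.e. μ(μ-λ) ≥ λ²/1.8
μ² - 7.9μ - 62.41/1.8 ≥ 0  →  μ² - 7.9μ - 34.67222 ≥ 0
Quadratic formula (positive root): μ = [λ + √(λ² + 4×34.67222)]/2
Discriminant: 62.41 + 4×34.67222 = 201.0989, √201.0989 = 14.18093
μ ≥ (7.9 + 14.18093)/2 = 11.0405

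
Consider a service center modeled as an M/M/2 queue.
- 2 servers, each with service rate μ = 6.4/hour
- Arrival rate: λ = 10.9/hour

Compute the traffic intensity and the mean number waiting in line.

Traffic intensity: ρ = λ/(cμ) = 10.9/(2×6.4) = 0.8516
Since ρ = 0.8516 < 1, system is stable.
Offered load a = λ/μ = cρ = 10.9/6.4 = 1.7031
P₀ = [ Σₙ₌₀^1 aⁿ/n! + a^2/(2!(1-ρ)) ]⁻¹
Σ = a^0/0! + a^1/1! = 1.0000 + 1.7031 = 2.7031
a^2/(2!(1-ρ)) = 2.900635/(2 × 0.1484375) = 9.7706
P₀ = 1/(2.7031 + 9.7706) = 0.08017
Lq = P₀·a^2·ρ / (2!(1-ρ)²) = 0.0801688 × 2.90063 × 0.851562 / (2 × 0.0220337) = 4.4936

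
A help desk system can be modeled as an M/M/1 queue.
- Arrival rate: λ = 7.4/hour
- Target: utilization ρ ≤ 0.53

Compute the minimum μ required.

ρ = λ/μ, so μ = λ/ρ
μ ≥ 7.4/0.53 = 13.9623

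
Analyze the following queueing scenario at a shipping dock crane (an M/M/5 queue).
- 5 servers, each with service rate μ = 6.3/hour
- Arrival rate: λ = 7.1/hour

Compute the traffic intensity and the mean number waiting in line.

Traffic intensity: ρ = λ/(cμ) = 7.1/(5×6.3) = 0.2254
Since ρ = 0.2254 < 1, system is stable.
Offered load a = λ/μ = cρ = 7.1/6.3 = 1.1270
P₀ = [ Σₙ₌₀^4 aⁿ/n! + a^5/(5!(1-ρ)) ]⁻¹
Σ = a^0/0! + a^1/1! + a^2/2! + a^3/3! + a^4/4! = 1.0000 + 1.1270 + 0.6350 + 0.2386 + 0.06721 = 3.0678
a^5/(5!(1-ρ)) = 1.8180/(120 × 0.7746) = 0.01956
P₀ = 1/(3.0678 + 0.01956) = 0.3239
Lq = P₀·a^5·ρ / (5!(1-ρ)²) = 0.3239 × 1.8180 × 0.2254 / (120 × 0.6000) = 0.001843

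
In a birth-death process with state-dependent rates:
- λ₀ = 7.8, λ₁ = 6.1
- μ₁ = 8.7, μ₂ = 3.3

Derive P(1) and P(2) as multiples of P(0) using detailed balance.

Balance equations:
State 0: λ₀P₀ = μ₁P₁ → P₁ = (λ₀/μ₁)P₀ = (7.8/8.7)P₀ = 0.8966P₀
State 1: P₂ = (λ₀λ₁)/(μ₁μ₂)P₀ = (7.8×6.1)/(8.7×3.3)P₀ = 1.6573P₀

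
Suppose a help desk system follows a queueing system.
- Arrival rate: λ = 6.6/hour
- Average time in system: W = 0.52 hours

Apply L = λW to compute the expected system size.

Little's Law: L = λW
L = 6.6 × 0.52 = 3.4320 tickets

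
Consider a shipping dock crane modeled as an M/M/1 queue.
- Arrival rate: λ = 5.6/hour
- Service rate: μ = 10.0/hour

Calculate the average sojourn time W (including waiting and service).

First, compute utilization: ρ = λ/μ = 5.6/10.0 = 0.5600
For M/M/1: W = 1/(μ-λ)
W = 1/(10.0-5.6) = 1/4.40
W = 0.2273 hours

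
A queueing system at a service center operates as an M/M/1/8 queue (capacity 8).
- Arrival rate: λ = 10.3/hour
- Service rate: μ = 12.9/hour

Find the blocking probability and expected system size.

ρ = λ/μ = 10.3/12.9 = 0.79845
P₀ = (1-ρ)/(1-ρ^(K+1)) = (1-0.79845)/(1-0.79845^9) = 0.2016/0.8681 = 0.2322
P_K = P₀×ρ^K = 0.23217 × 0.79845^8 = 0.23217 × 0.16519 = 0.03835
Blocking probability P_8 = 0.03835 (3.84%)
L = ρ[1 - (K+1)ρ^K + Kρ^(K+1)] / [(1-ρ)(1-ρ^(K+1))]
L = 0.79845 × (1 - 9×0.165189 + 8×0.131895) / ((1 - 0.79845) × (1 - 0.131895)) = 2.5941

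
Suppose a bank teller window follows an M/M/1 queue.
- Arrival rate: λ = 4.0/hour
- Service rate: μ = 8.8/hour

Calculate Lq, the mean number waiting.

ρ = λ/μ = 4.0/8.8 = 0.4545
For M/M/1: Lq = λ²/(μ(μ-λ))
Lq = 16.00/(8.8 × 4.80)
Lq = 0.3788 transactions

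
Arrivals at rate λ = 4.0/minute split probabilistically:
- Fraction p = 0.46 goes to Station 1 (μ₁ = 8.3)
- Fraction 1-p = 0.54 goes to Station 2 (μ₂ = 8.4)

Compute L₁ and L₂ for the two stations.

Effective rates: λ₁ = 4.0×0.46 = 1.84, λ₂ = 4.0×0.54 = 2.16
Station 1: ρ₁ = 1.84/8.3 = 0.22169, L₁ = ρ₁/(1-ρ₁) = 0.22169/(1-0.22169) = 0.2848
Station 2: ρ₂ = 2.16/8.4 = 0.257143, L₂ = ρ₂/(1-ρ₂) = 0.257143/(1-0.257143) = 0.3462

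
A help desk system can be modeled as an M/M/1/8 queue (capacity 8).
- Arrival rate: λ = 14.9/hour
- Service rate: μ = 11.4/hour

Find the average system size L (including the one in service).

ρ = λ/μ = 14.9/11.4 = 1.30702
P₀ = (1-ρ)/(1-ρ^(K+1)) = (1-1.30702)/(1-1.30702^9) = -0.3070/-10.1312 = 0.03030
P_K = P₀×ρ^K = 0.030305 × 1.30702^8 = 0.030305 × 8.5164 = 0.2581
L = ρ[1 - (K+1)ρ^K + Kρ^(K+1)] / [(1-ρ)(1-ρ^(K+1))]
L = 1.30702 × (1 - 9×8.516436 + 8×11.13115) / ((1 - 1.30702) × (1 - 11.13115)) = 5.6312 tickets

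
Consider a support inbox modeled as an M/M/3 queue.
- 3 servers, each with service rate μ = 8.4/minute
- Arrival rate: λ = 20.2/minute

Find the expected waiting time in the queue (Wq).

Traffic intensity: ρ = λ/(cμ) = 20.2/(3×8.4) = 0.8016
Since ρ = 0.8016 < 1, system is stable.
Offered load a = λ/μ = cρ = 20.2/8.4 = 2.4048
P₀ = [ Σₙ₌₀^2 aⁿ/n! + a^3/(3!(1-ρ)) ]⁻¹
Σ = a^0/0! + a^1/1! + a^2/2! = 1.0000 + 2.4048 + 2.8914 = 6.2962
a^3/(3!(1-ρ)) = 13.9064/(6 × 0.198413) = 11.6814
P₀ = 1/(6.2962 + 11.6814) = 0.05562
Lq = P₀·a^3·ρ / (3!(1-ρ)²) = 0.055625 × 13.9064 × 0.80159 / (6 × 0.039368) = 2.6251
Wq = Lq/λ = 2.6251/20.2 = 0.1300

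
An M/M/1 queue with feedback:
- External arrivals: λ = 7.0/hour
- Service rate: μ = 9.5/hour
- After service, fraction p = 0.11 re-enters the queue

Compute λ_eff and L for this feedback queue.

Effective arrival rate: λ_eff = λ/(1-p) = 7.0/(1-0.11) = 7.0/0.89 = 7.8651685
ρ = λ_eff/μ = 7.8651685/9.5 = 0.827912
L = ρ/(1-ρ) = 0.827912/(1-0.827912) = 4.8110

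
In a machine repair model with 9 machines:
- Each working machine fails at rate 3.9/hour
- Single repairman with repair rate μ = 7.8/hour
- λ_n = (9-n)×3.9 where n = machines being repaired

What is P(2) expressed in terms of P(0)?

P(2)/P(0) = ∏_{i=0}^{2-1} λ_i/μ_{i+1}
= (9-0)×3.9/7.8 × (9-1)×3.9/7.8
= 18.0000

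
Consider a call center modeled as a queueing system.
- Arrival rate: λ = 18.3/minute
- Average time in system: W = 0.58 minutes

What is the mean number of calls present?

Little's Law: L = λW
L = 18.3 × 0.58 = 10.6140 calls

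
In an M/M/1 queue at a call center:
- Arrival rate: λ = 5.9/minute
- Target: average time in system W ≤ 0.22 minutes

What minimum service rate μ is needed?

For M/M/1: W = 1/(μ-λ)
Need W ≤ 0.22, so 1/(μ-λ) ≤ 0.22
μ - λ ≥ 1/0.22 = 4.5455
μ ≥ 5.9 + 4.5455 = 10.4455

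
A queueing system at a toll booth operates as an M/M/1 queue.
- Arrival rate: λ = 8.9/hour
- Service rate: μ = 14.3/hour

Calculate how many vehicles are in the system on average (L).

ρ = λ/μ = 8.9/14.3 = 0.6224
For M/M/1: L = λ/(μ-λ)
L = 8.9/(14.3-8.9) = 8.9/5.40
L = 1.6481 vehicles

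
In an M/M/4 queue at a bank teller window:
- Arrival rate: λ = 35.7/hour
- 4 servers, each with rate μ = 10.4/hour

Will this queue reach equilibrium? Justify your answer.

Stability requires ρ = λ/(cμ) < 1
ρ = 35.7/(4 × 10.4) = 35.7/41.60 = 0.8582
Since 0.8582 < 1, the system is STABLE.
The servers are busy 85.82% of the time.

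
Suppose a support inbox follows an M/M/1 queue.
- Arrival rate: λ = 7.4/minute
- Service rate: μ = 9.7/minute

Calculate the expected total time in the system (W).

First, compute utilization: ρ = λ/μ = 7.4/9.7 = 0.7629
For M/M/1: W = 1/(μ-λ)
W = 1/(9.7-7.4) = 1/2.30
W = 0.4348 minutes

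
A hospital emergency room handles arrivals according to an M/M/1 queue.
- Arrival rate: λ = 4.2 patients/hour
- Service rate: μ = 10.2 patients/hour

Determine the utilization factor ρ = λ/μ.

Server utilization: ρ = λ/μ
ρ = 4.2/10.2 = 0.4118
The server is busy 41.18% of the time.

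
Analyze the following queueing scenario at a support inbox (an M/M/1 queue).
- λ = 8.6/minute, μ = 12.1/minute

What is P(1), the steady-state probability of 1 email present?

ρ = λ/μ = 8.6/12.1 = 0.7107
P(n) = (1-ρ)ρⁿ
P(1) = (1-0.7107) × 0.7107^1
P(1) = 0.2893 × 0.7107
P(1) = 0.2056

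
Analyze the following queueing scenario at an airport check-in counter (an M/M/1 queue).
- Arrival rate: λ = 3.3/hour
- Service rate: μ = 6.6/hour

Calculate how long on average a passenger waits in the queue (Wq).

First, compute utilization: ρ = λ/μ = 3.3/6.6 = 0.5000
For M/M/1: Wq = λ/(μ(μ-λ))
Wq = 3.3/(6.6 × (6.6-3.3))
Wq = 3.3/(6.6 × 3.30)
Wq = 0.1515 hours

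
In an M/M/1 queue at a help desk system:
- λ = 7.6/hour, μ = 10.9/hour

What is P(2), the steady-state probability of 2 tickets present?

ρ = λ/μ = 7.6/10.9 = 0.6972
P(n) = (1-ρ)ρⁿ
P(2) = (1-0.6972) × 0.6972^2
P(2) = 0.3028 × 0.4861
P(2) = 0.1472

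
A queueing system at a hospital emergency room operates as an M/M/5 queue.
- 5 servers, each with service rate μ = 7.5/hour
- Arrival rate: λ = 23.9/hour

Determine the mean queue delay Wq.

Traffic intensity: ρ = λ/(cμ) = 23.9/(5×7.5) = 0.6373
Since ρ = 0.6373 < 1, system is stable.
Offered load a = λ/μ = cρ = 23.9/7.5 = 3.1867
P₀ = [ Σₙ₌₀^4 aⁿ/n! + a^5/(5!(1-ρ)) ]⁻¹
Σ = a^0/0! + a^1/1! + a^2/2! + a^3/3! + a^4/4! = 1.00000 + 3.18667 + 5.07742 + 5.39335 + 4.29670 = 18.9541
a^5/(5!(1-ρ)) = 328.6118/(120 × 0.36267) = 7.5508
P₀ = 1/(18.9541 + 7.5508) = 0.03773
Lq = P₀·a^5·ρ / (5!(1-ρ)²) = 0.037729 × 328.6118 × 0.63733 / (120 × 0.13153) = 0.5006
Wq = Lq/λ = 0.5006/23.9 = 0.02095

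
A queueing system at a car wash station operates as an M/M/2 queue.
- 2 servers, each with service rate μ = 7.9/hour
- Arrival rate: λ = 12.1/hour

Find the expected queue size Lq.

Traffic intensity: ρ = λ/(cμ) = 12.1/(2×7.9) = 0.7658
Since ρ = 0.7658 < 1, system is stable.
Offered load a = λ/μ = cρ = 12.1/7.9 = 1.5316
P₀ = [ Σₙ₌₀^1 aⁿ/n! + a^2/(2!(1-ρ)) ]⁻¹
Σ = a^0/0! + a^1/1! = 1.0000 + 1.5316 = 2.5316
a^2/(2!(1-ρ)) = 2.34594/(2 × 0.234177) = 5.0089
P₀ = 1/(2.5316 + 5.0089) = 0.1326
Lq = P₀·a^2·ρ / (2!(1-ρ)²) = 0.13262 × 2.3459 × 0.76582 / (2 × 0.054839) = 2.1723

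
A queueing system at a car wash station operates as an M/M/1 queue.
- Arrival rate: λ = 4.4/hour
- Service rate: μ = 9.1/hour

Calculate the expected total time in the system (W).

First, compute utilization: ρ = λ/μ = 4.4/9.1 = 0.4835
For M/M/1: W = 1/(μ-λ)
W = 1/(9.1-4.4) = 1/4.70
W = 0.2128 hours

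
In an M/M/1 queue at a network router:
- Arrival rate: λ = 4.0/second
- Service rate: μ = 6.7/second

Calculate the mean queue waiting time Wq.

First, compute utilization: ρ = λ/μ = 4.0/6.7 = 0.5970
For M/M/1: Wq = λ/(μ(μ-λ))
Wq = 4.0/(6.7 × (6.7-4.0))
Wq = 4.0/(6.7 × 2.70)
Wq = 0.2211 seconds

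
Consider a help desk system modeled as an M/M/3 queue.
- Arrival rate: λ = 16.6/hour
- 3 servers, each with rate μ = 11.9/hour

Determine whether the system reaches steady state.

Stability requires ρ = λ/(cμ) < 1
ρ = 16.6/(3 × 11.9) = 16.6/35.70 = 0.4650
Since 0.4650 < 1, the system is STABLE.
The servers are busy 46.50% of the time.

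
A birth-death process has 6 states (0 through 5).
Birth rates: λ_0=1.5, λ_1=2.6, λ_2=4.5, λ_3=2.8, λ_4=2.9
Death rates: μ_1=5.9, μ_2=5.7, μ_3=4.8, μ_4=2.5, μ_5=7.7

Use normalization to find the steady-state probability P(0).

Ratios P(n)/P(0) = (λ₀···λₙ₋₁)/(μ₁···μₙ):
P(1)/P(0) = (1.5)/(5.9) = 0.2542
P(2)/P(0) = (1.5×2.6)/(5.9×5.7) = 0.1160
P(3)/P(0) = (1.5×2.6×4.5)/(5.9×5.7×4.8) = 0.1087
P(4)/P(0) = (1.5×2.6×4.5×2.8)/(5.9×5.7×4.8×2.5) = 0.1218
P(5)/P(0) = (1.5×2.6×4.5×2.8×2.9)/(5.9×5.7×4.8×2.5×7.7) = 0.04586

Normalization: ∑ P(n) = 1
P(0) × (1.0000 + 0.2542 + 0.1160 + 0.1087 + 0.1218 + 0.04586) = 1
P(0) × 1.6466 = 1
P(0) = 1/1.6466 = 0.6073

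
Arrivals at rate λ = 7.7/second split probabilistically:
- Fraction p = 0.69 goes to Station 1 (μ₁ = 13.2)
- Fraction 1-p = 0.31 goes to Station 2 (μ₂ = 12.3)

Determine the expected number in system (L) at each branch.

Effective rates: λ₁ = 7.7×0.69 = 5.313, λ₂ = 7.7×0.31 = 2.387
Station 1: ρ₁ = 5.313/13.2 = 0.4025, L₁ = ρ₁/(1-ρ₁) = 0.4025/(1-0.4025) = 0.6736
Station 2: ρ₂ = 2.387/12.3 = 0.1941, L₂ = ρ₂/(1-ρ₂) = 0.1941/(1-0.1941) = 0.2408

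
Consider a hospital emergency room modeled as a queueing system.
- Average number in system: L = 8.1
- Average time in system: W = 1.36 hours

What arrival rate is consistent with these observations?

Little's Law: L = λW, so λ = L/W
λ = 8.1/1.36 = 5.9559 patients/hour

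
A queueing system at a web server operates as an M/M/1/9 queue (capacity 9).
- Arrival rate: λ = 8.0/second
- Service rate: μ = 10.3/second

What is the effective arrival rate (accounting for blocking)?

ρ = λ/μ = 8.0/10.3 = 0.776699
P₀ = (1-ρ)/(1-ρ^(K+1)) = (1-0.776699)/(1-0.776699^10) = 0.2233/0.9201 = 0.2427
P_K = P₀×ρ^K = 0.242691 × 0.776699^9 = 0.242691 × 0.102867 = 0.02496
λ_eff = λ(1-P_K) = 8.0 × (1 - 0.02496) = 8.0 × 0.97504 = 7.8003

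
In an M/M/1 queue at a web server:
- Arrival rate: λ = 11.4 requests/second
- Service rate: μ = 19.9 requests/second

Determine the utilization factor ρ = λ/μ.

Server utilization: ρ = λ/μ
ρ = 11.4/19.9 = 0.5729
The server is busy 57.29% of the time.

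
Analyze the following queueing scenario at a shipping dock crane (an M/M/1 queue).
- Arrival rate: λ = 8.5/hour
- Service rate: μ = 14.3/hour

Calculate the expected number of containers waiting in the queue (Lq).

ρ = λ/μ = 8.5/14.3 = 0.5944
For M/M/1: Lq = λ²/(μ(μ-λ))
Lq = 72.25/(14.3 × 5.80)
Lq = 0.8711 containers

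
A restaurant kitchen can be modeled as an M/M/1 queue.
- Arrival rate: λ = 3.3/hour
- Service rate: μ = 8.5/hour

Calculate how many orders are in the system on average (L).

ρ = λ/μ = 3.3/8.5 = 0.3882
For M/M/1: L = λ/(μ-λ)
L = 3.3/(8.5-3.3) = 3.3/5.20
L = 0.6346 orders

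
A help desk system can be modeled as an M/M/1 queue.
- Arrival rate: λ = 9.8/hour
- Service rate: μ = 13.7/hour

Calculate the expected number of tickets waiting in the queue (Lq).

ρ = λ/μ = 9.8/13.7 = 0.7153
For M/M/1: Lq = λ²/(μ(μ-λ))
Lq = 96.04/(13.7 × 3.90)
Lq = 1.7975 tickets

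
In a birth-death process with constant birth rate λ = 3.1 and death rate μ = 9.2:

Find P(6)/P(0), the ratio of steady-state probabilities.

For constant rates: P(n)/P(0) = (λ/μ)^n
P(6)/P(0) = (3.1/9.2)^6 = 0.33696^6 = 0.001464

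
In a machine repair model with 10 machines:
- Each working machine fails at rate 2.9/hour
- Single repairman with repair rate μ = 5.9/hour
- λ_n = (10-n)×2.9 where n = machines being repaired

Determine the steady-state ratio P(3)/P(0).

P(3)/P(0) = ∏_{i=0}^{3-1} λ_i/μ_{i+1}
= (10-0)×2.9/5.9 × (10-1)×2.9/5.9 × (10-2)×2.9/5.9
= 85.5009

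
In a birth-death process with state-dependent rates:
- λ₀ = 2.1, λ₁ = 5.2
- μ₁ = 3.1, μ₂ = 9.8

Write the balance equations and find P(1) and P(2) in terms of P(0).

Balance equations:
State 0: λ₀P₀ = μ₁P₁ → P₁ = (λ₀/μ₁)P₀ = (2.1/3.1)P₀ = 0.6774P₀
State 1: P₂ = (λ₀λ₁)/(μ₁μ₂)P₀ = (2.1×5.2)/(3.1×9.8)P₀ = 0.3594P₀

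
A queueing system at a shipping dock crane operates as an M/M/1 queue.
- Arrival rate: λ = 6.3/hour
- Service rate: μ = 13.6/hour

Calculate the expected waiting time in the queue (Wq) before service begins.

First, compute utilization: ρ = λ/μ = 6.3/13.6 = 0.4632
For M/M/1: Wq = λ/(μ(μ-λ))
Wq = 6.3/(13.6 × (13.6-6.3))
Wq = 6.3/(13.6 × 7.30)
Wq = 0.06346 hours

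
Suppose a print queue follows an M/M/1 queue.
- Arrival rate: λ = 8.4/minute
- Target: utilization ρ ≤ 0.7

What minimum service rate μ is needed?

ρ = λ/μ, so μ = λ/ρ
μ ≥ 8.4/0.7 = 12.0000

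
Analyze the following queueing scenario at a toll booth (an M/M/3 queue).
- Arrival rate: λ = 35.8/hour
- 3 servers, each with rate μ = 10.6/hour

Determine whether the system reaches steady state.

Stability requires ρ = λ/(cμ) < 1
ρ = 35.8/(3 × 10.6) = 35.8/31.80 = 1.1258
Since 1.1258 ≥ 1, the system is UNSTABLE.
Need c > λ/μ = 35.8/10.6 = 3.38.
Minimum servers needed: c = 4.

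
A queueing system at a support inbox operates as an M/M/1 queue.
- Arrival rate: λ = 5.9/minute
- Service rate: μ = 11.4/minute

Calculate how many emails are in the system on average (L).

ρ = λ/μ = 5.9/11.4 = 0.5175
For M/M/1: L = λ/(μ-λ)
L = 5.9/(11.4-5.9) = 5.9/5.50
L = 1.0727 emails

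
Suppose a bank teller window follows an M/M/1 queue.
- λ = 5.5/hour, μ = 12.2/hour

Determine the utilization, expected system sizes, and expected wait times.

Step 1: ρ = λ/μ = 5.5/12.2 = 0.4508
Step 2: L = λ/(μ-λ) = 5.5/6.70 = 0.8209
Step 3: Lq = λ²/(μ(μ-λ)) = 30.25/(12.2×6.70) = 0.3701
Step 4: W = 1/(μ-λ) = 1/6.70 = 0.14925
Step 5: Wq = λ/(μ(μ-λ)) = 5.5/(12.2×6.70) = 0.06729
Step 6: P(0) = 1-ρ = 0.5492
Verify: L = λW = 5.5×0.14925 = 0.8209 ✔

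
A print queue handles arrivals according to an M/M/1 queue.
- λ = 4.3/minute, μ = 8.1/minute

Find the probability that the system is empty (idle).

ρ = λ/μ = 4.3/8.1 = 0.5309
P(0) = 1 - ρ = 1 - 0.5309 = 0.4691
The server is idle 46.91% of the time.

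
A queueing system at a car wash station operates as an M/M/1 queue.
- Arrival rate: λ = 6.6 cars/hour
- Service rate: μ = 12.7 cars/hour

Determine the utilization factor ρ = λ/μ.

Server utilization: ρ = λ/μ
ρ = 6.6/12.7 = 0.5197
The server is busy 51.97% of the time.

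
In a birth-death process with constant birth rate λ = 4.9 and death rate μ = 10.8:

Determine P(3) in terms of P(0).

For constant rates: P(n)/P(0) = (λ/μ)^n
P(3)/P(0) = (4.9/10.8)^3 = 0.4537^3 = 0.09339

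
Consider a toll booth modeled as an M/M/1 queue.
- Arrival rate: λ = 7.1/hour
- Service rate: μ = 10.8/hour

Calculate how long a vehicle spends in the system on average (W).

First, compute utilization: ρ = λ/μ = 7.1/10.8 = 0.6574
For M/M/1: W = 1/(μ-λ)
W = 1/(10.8-7.1) = 1/3.70
W = 0.2703 hours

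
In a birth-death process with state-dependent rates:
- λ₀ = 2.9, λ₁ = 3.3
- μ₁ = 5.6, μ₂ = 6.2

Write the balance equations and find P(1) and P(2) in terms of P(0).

Balance equations:
State 0: λ₀P₀ = μ₁P₁ → P₁ = (λ₀/μ₁)P₀ = (2.9/5.6)P₀ = 0.5179P₀
State 1: P₂ = (λ₀λ₁)/(μ₁μ₂)P₀ = (2.9×3.3)/(5.6×6.2)P₀ = 0.2756P₀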